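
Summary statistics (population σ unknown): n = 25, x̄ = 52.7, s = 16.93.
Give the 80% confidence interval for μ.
(48.24, 57.16)

t-interval (σ unknown):
df = n - 1 = 24
t* = 1.318 for 80% confidence

Margin of error = t* · s/√n = 1.318 · 16.93/√25 = 4.46

CI: (48.24, 57.16)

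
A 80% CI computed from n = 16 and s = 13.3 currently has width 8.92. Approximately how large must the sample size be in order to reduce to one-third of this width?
n ≈ 144

CI width ∝ 1/√n
To reduce width by factor 3, need √n to grow by 3 → need 3² = 9 times as many samples.

Current: n = 16, width = 8.92
New: n = 144, width ≈ 2.85

Width reduced by factor of 8.92/2.85 = 3.13.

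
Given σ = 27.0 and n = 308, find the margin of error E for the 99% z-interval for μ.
Margin of error = 3.96

Margin of error = z* · σ/√n
= 2.576 · 27.0/√308
= 2.576 · 27.0/17.5499
= 3.96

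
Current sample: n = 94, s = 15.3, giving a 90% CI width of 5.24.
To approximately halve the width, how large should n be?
n ≈ 376

CI width ∝ 1/√n
To reduce width by factor 2, need √n to grow by 2 → need 2² = 4 times as many samples.

Current: n = 94, width = 5.24
New: n = 376, width ≈ 2.60

Width reduced by factor of 5.24/2.60 = 2.02.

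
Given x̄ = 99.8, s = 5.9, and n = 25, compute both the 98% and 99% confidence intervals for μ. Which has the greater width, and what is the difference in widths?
99% CI is wider by 0.72

df = 24
98% CI: t* = 2.492, (96.86, 102.74), width = 2 · t* · s/√n = 5.88
99% CI: t* = 2.797, (96.50, 103.10), width = 2 · t* · s/√n = 6.60

The 99% CI is wider by 6.60 - 5.88 = 0.72.
Higher confidence requires a wider interval.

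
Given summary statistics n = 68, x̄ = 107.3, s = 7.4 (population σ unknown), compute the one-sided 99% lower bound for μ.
μ ≥ 105.16

Lower bound (one-sided):
t* = 2.383 (one-sided for 99%)
Lower bound = x̄ - t* · s/√n = 107.3 - 2.383 · 7.4/√68 = 105.16

We are 99% confident that μ ≥ 105.16.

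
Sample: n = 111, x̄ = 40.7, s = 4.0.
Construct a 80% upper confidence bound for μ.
μ ≤ 41.02

Upper bound (one-sided):
t* = 0.845 (one-sided for 80%)
Upper bound = x̄ + t* · s/√n = 40.7 + 0.845 · 4.0/√111 = 41.02

We are 80% confident that μ ≤ 41.02.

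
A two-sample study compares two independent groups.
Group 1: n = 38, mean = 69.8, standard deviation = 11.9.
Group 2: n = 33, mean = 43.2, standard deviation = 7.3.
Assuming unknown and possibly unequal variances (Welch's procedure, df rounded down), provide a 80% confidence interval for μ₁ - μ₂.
(23.61, 29.59)

Difference: x̄₁ - x̄₂ = 26.60
SE = √(s₁²/n₁ + s₂²/n₂) = √(11.9²/38 + 7.3²/33) = 2.3112
df = 62.45 → 62 (Welch–Satterthwaite, rounded down)
t* = 1.295

CI: 26.60 ± 1.295 · 2.3112 = 26.60 ± 2.99 = (23.61, 29.59)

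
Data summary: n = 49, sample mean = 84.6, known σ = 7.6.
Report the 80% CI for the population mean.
(83.21, 85.99)

z-interval (σ known):
z* = 1.282 for 80% confidence

Margin of error = z* · σ/√n = 1.282 · 7.6/√49 = 1.39

CI: (84.6 - 1.39, 84.6 + 1.39) = (83.21, 85.99)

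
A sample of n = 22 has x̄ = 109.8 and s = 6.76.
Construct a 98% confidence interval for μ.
(106.17, 113.43)

t-interval (σ unknown):
df = n - 1 = 21
t* = 2.518 for 98% confidence

Margin of error = t* · s/√n = 2.518 · 6.76/√22 = 3.63

CI: (106.17, 113.43)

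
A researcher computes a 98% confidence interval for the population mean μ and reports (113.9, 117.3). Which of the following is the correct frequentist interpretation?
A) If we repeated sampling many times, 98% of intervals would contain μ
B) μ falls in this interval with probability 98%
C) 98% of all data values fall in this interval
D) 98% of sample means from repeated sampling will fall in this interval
A

A) Correct — this is the frequentist long-run coverage interpretation.
B) Wrong — μ is fixed; the randomness lives in the interval, not in μ.
C) Wrong — a CI is about the parameter μ, not individual data values.
D) Wrong — coverage applies to intervals containing μ, not to future x̄ values.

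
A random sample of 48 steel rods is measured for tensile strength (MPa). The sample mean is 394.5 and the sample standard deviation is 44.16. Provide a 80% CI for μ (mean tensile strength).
(386.21, 402.79)

t-interval (σ unknown):
df = n - 1 = 47
t* = 1.300 for 80% confidence

Margin of error = t* · s/√n = 1.300 · 44.16/√48 = 8.29

CI: (386.21, 402.79)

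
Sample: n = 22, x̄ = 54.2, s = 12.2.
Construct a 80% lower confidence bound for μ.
μ ≥ 51.97

Lower bound (one-sided):
t* = 0.859 (one-sided for 80%)
Lower bound = x̄ - t* · s/√n = 54.2 - 0.859 · 12.2/√22 = 51.97

We are 80% confident that μ ≥ 51.97.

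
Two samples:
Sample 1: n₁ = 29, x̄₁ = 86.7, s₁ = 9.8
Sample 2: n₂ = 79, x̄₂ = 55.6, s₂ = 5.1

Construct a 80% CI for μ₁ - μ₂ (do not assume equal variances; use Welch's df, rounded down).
(28.60, 33.60)

Difference: x̄₁ - x̄₂ = 31.10
SE = √(s₁²/n₁ + s₂²/n₂) = √(9.8²/29 + 5.1²/79) = 1.9081
df = 33.72 → 33 (Welch–Satterthwaite, rounded down)
t* = 1.308

CI: 31.10 ± 1.308 · 1.9081 = 31.10 ± 2.50 = (28.60, 33.60)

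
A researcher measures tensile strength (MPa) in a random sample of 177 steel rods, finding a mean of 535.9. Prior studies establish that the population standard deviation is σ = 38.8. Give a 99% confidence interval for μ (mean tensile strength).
(528.39, 543.41)

z-interval (σ known):
z* = 2.576 for 99% confidence

Margin of error = z* · σ/√n = 2.576 · 38.8/√177 = 7.51

CI: (535.9 - 7.51, 535.9 + 7.51) = (528.39, 543.41)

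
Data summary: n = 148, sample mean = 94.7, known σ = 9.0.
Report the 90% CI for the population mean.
(93.48, 95.92)

z-interval (σ known):
z* = 1.645 for 90% confidence

Margin of error = z* · σ/√n = 1.645 · 9.0/√148 = 1.22

CI: (94.7 - 1.22, 94.7 + 1.22) = (93.48, 95.92)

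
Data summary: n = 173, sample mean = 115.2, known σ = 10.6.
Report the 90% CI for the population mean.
(113.87, 116.53)

z-interval (σ known):
z* = 1.645 for 90% confidence

Margin of error = z* · σ/√n = 1.645 · 10.6/√173 = 1.33

CI: (115.2 - 1.33, 115.2 + 1.33) = (113.87, 116.53)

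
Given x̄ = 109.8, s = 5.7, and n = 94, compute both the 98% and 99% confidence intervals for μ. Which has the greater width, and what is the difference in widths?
99% CI is wider by 0.31

df = 93
98% CI: t* = 2.367, (108.41, 111.19), width = 2 · t* · s/√n = 2.78
99% CI: t* = 2.630, (108.25, 111.35), width = 2 · t* · s/√n = 3.09

The 99% CI is wider by 3.09 - 2.78 = 0.31.
Higher confidence requires a wider interval.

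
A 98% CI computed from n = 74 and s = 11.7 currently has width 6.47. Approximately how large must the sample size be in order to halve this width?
n ≈ 296

CI width ∝ 1/√n
To reduce width by factor 2, need √n to grow by 2 → need 2² = 4 times as many samples.

Current: n = 74, width = 6.47
New: n = 296, width ≈ 3.18

Width reduced by factor of 6.47/3.18 = 2.03.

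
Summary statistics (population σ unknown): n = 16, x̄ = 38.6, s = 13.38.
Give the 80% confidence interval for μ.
(34.11, 43.09)

t-interval (σ unknown):
df = n - 1 = 15
t* = 1.341 for 80% confidence

Margin of error = t* · s/√n = 1.341 · 13.38/√16 = 4.49

CI: (34.11, 43.09)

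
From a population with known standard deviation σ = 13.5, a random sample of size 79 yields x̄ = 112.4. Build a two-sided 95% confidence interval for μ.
(109.42, 115.38)

z-interval (σ known):
z* = 1.960 for 95% confidence

Margin of error = z* · σ/√n = 1.960 · 13.5/√79 = 2.98

CI: (112.4 - 2.98, 112.4 + 2.98) = (109.42, 115.38)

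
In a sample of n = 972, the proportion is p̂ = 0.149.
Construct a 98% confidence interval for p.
(0.122, 0.176)

Proportion CI:
SE = √(p̂(1-p̂)/n) = √(0.149 · 0.851 / 972) = 0.01142

z* = 2.326
Margin = z* · SE = 2.326 · 0.01142 = 0.0266

CI: 0.149 ± 0.0266 = (0.122, 0.176)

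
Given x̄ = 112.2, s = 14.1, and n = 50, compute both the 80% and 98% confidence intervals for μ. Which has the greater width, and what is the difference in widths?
98% CI is wider by 4.41

df = 49
80% CI: t* = 1.299, (109.61, 114.79), width = 2 · t* · s/√n = 5.18
98% CI: t* = 2.405, (107.40, 117.00), width = 2 · t* · s/√n = 9.59

The 98% CI is wider by 9.59 - 5.18 = 4.41.
Higher confidence requires a wider interval.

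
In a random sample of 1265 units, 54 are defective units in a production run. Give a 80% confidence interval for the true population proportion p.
(0.035, 0.050)

Proportion CI:
p̂ = 54/1265 = 0.04269
SE = √(p̂(1-p̂)/n) = √(0.04269 · 0.95731 / 1265) = 0.00568

z* = 1.282
Margin = z* · SE = 1.282 · 0.00568 = 0.0073

CI: 0.04269 ± 0.0073 = (0.035, 0.050)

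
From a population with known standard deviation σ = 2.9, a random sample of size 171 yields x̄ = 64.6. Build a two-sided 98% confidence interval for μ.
(64.08, 65.12)

z-interval (σ known):
z* = 2.326 for 98% confidence

Margin of error = z* · σ/√n = 2.326 · 2.9/√171 = 0.52

CI: (64.6 - 0.52, 64.6 + 0.52) = (64.08, 65.12)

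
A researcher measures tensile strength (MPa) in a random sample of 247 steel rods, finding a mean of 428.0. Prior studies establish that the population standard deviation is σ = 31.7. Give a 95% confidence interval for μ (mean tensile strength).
(424.05, 431.95)

z-interval (σ known):
z* = 1.960 for 95% confidence

Margin of error = z* · σ/√n = 1.960 · 31.7/√247 = 3.95

CI: (428.0 - 3.95, 428.0 + 3.95) = (424.05, 431.95)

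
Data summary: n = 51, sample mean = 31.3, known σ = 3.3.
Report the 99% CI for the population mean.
(30.11, 32.49)

z-interval (σ known):
z* = 2.576 for 99% confidence

Margin of error = z* · σ/√n = 2.576 · 3.3/√51 = 1.19

CI: (31.3 - 1.19, 31.3 + 1.19) = (30.11, 32.49)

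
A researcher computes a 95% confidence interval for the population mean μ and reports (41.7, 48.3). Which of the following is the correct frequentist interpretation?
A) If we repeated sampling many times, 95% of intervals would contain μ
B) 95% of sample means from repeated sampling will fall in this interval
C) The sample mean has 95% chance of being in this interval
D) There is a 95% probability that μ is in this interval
A

A) Correct — this is the frequentist long-run coverage interpretation.
B) Wrong — coverage applies to intervals containing μ, not to future x̄ values.
C) Wrong — x̄ is observed and sits in the interval by construction.
D) Wrong — μ is fixed; the randomness lives in the interval, not in μ.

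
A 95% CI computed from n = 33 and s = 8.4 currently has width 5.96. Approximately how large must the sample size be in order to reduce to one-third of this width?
n ≈ 297

CI width ∝ 1/√n
To reduce width by factor 3, need √n to grow by 3 → need 3² = 9 times as many samples.

Current: n = 33, width = 5.96
New: n = 297, width ≈ 1.92

Width reduced by factor of 5.96/1.92 = 3.10.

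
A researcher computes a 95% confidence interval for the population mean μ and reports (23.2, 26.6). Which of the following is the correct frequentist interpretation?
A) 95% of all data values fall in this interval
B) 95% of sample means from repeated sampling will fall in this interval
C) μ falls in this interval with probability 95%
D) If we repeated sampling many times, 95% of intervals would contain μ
D

A) Wrong — a CI is about the parameter μ, not individual data values.
B) Wrong — coverage applies to intervals containing μ, not to future x̄ values.
C) Wrong — μ is fixed; the randomness lives in the interval, not in μ.
D) Correct — this is the frequentist long-run coverage interpretation.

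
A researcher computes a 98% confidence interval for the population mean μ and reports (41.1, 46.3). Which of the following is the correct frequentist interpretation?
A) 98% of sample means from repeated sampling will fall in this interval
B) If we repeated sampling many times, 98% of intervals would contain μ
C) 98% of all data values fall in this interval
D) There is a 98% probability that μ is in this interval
B

A) Wrong — coverage applies to intervals containing μ, not to future x̄ values.
B) Correct — this is the frequentist long-run coverage interpretation.
C) Wrong — a CI is about the parameter μ, not individual data values.
D) Wrong — μ is fixed; the randomness lives in the interval, not in μ.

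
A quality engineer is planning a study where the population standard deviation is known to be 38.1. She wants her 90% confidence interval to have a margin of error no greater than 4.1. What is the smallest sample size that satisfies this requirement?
n ≥ 234

For margin E ≤ 4.1:
n ≥ (z* · σ / E)²
n ≥ (1.645 · 38.1 / 4.1)²
n ≥ 233.68

Minimum n = 234 (rounding up)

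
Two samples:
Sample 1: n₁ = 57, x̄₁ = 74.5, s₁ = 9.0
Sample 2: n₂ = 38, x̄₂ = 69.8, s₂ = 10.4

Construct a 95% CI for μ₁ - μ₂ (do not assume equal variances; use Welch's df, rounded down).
(0.58, 8.82)

Difference: x̄₁ - x̄₂ = 4.70
SE = √(s₁²/n₁ + s₂²/n₂) = √(9.0²/57 + 10.4²/38) = 2.0658
df = 71.41 → 71 (Welch–Satterthwaite, rounded down)
t* = 1.994

CI: 4.70 ± 1.994 · 2.0658 = 4.70 ± 4.12 = (0.58, 8.82)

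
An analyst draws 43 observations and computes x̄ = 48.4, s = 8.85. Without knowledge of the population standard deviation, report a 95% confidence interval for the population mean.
(45.68, 51.12)

t-interval (σ unknown):
df = n - 1 = 42
t* = 2.018 for 95% confidence

Margin of error = t* · s/√n = 2.018 · 8.85/√43 = 2.72

CI: (45.68, 51.12)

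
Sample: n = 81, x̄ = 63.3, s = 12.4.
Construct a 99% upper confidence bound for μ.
μ ≤ 66.57

Upper bound (one-sided):
t* = 2.374 (one-sided for 99%)
Upper bound = x̄ + t* · s/√n = 63.3 + 2.374 · 12.4/√81 = 66.57

We are 99% confident that μ ≤ 66.57.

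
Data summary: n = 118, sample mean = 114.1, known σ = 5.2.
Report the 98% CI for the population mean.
(112.99, 115.21)

z-interval (σ known):
z* = 2.326 for 98% confidence

Margin of error = z* · σ/√n = 2.326 · 5.2/√118 = 1.11

CI: (114.1 - 1.11, 114.1 + 1.11) = (112.99, 115.21)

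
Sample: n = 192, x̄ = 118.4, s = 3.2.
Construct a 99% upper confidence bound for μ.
μ ≤ 118.94

Upper bound (one-sided):
t* = 2.346 (one-sided for 99%)
Upper bound = x̄ + t* · s/√n = 118.4 + 2.346 · 3.2/√192 = 118.94

We are 99% confident that μ ≤ 118.94.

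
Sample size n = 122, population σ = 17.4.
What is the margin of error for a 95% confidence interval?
Margin of error = 3.09

Margin of error = z* · σ/√n
= 1.960 · 17.4/√122
= 1.960 · 17.4/11.0454
= 3.09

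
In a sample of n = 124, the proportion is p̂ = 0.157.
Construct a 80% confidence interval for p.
(0.115, 0.199)

Proportion CI:
SE = √(p̂(1-p̂)/n) = √(0.157 · 0.843 / 124) = 0.03267

z* = 1.282
Margin = z* · SE = 1.282 · 0.03267 = 0.0419

CI: 0.157 ± 0.0419 = (0.115, 0.199)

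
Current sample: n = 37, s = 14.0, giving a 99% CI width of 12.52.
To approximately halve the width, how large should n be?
n ≈ 148

CI width ∝ 1/√n
To reduce width by factor 2, need √n to grow by 2 → need 2² = 4 times as many samples.

Current: n = 37, width = 12.52
New: n = 148, width ≈ 6.01

Width reduced by factor of 12.52/6.01 = 2.08.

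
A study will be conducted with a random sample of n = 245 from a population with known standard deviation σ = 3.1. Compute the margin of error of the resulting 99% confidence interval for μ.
Margin of error = 0.51

Margin of error = z* · σ/√n
= 2.576 · 3.1/√245
= 2.576 · 3.1/15.6525
= 0.51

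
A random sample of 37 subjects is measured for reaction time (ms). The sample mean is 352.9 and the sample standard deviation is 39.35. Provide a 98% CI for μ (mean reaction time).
(337.15, 368.65)

t-interval (σ unknown):
df = n - 1 = 36
t* = 2.434 for 98% confidence

Margin of error = t* · s/√n = 2.434 · 39.35/√37 = 15.75

CI: (337.15, 368.65)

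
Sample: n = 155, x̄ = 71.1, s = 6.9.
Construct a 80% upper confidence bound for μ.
μ ≤ 71.57

Upper bound (one-sided):
t* = 0.844 (one-sided for 80%)
Upper bound = x̄ + t* · s/√n = 71.1 + 0.844 · 6.9/√155 = 71.57

We are 80% confident that μ ≤ 71.57.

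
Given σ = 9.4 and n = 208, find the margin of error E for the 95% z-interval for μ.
Margin of error = 1.28

Margin of error = z* · σ/√n
= 1.960 · 9.4/√208
= 1.960 · 9.4/14.4222
= 1.28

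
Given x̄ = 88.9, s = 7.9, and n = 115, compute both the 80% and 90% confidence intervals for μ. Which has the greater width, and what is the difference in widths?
90% CI is wider by 0.54

df = 114
80% CI: t* = 1.289, (87.95, 89.85), width = 2 · t* · s/√n = 1.90
90% CI: t* = 1.658, (87.68, 90.12), width = 2 · t* · s/√n = 2.44

The 90% CI is wider by 2.44 - 1.90 = 0.54.
Higher confidence requires a wider interval.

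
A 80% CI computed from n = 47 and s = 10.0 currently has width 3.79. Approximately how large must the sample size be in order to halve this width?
n ≈ 188

CI width ∝ 1/√n
To reduce width by factor 2, need √n to grow by 2 → need 2² = 4 times as many samples.

Current: n = 47, width = 3.79
New: n = 188, width ≈ 1.88

Width reduced by factor of 3.79/1.88 = 2.02.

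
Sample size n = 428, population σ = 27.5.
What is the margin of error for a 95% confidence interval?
Margin of error = 2.61

Margin of error = z* · σ/√n
= 1.960 · 27.5/√428
= 1.960 · 27.5/20.6882
= 2.61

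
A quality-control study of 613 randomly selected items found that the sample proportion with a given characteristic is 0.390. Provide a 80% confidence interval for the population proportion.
(0.365, 0.415)

Proportion CI:
SE = √(p̂(1-p̂)/n) = √(0.390 · 0.610 / 613) = 0.01970

z* = 1.282
Margin = z* · SE = 1.282 · 0.01970 = 0.0253

CI: 0.390 ± 0.0253 = (0.365, 0.415)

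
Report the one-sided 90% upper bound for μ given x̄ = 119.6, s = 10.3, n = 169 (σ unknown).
μ ≤ 120.62

Upper bound (one-sided):
t* = 1.287 (one-sided for 90%)
Upper bound = x̄ + t* · s/√n = 119.6 + 1.287 · 10.3/√169 = 120.62

We are 90% confident that μ ≤ 120.62.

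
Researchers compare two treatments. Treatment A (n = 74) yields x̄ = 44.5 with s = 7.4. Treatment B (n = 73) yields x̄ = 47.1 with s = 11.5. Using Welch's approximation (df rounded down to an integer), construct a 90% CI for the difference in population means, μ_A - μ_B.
(-5.25, 0.05)

Difference: x̄₁ - x̄₂ = -2.60
SE = √(s₁²/n₁ + s₂²/n₂) = √(7.4²/74 + 11.5²/73) = 1.5974
df = 122.65 → 122 (Welch–Satterthwaite, rounded down)
t* = 1.657

CI: -2.60 ± 1.657 · 1.5974 = -2.60 ± 2.65 = (-5.25, 0.05)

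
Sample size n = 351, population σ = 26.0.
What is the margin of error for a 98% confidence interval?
Margin of error = 3.23

Margin of error = z* · σ/√n
= 2.326 · 26.0/√351
= 2.326 · 26.0/18.7350
= 3.23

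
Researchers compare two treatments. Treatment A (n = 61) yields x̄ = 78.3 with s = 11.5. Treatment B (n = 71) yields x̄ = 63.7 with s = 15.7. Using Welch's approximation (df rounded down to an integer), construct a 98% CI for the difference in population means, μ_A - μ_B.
(9.00, 20.20)

Difference: x̄₁ - x̄₂ = 14.60
SE = √(s₁²/n₁ + s₂²/n₂) = √(11.5²/61 + 15.7²/71) = 2.3748
df = 126.96 → 126 (Welch–Satterthwaite, rounded down)
t* = 2.356

CI: 14.60 ± 2.356 · 2.3748 = 14.60 ± 5.60 = (9.00, 20.20)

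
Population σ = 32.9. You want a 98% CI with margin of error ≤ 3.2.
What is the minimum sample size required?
n ≥ 572

For margin E ≤ 3.2:
n ≥ (z* · σ / E)²
n ≥ (2.326 · 32.9 / 3.2)²
n ≥ 571.89

Minimum n = 572 (rounding up)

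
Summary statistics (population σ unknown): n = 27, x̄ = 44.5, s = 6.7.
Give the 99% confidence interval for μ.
(40.92, 48.08)

t-interval (σ unknown):
df = n - 1 = 26
t* = 2.779 for 99% confidence

Margin of error = t* · s/√n = 2.779 · 6.7/√27 = 3.58

CI: (40.92, 48.08)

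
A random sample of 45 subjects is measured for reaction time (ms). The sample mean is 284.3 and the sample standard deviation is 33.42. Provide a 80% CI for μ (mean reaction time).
(277.82, 290.78)

t-interval (σ unknown):
df = n - 1 = 44
t* = 1.301 for 80% confidence

Margin of error = t* · s/√n = 1.301 · 33.42/√45 = 6.48

CI: (277.82, 290.78)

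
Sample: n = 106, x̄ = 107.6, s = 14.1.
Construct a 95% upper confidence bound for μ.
μ ≤ 109.87

Upper bound (one-sided):
t* = 1.659 (one-sided for 95%)
Upper bound = x̄ + t* · s/√n = 107.6 + 1.659 · 14.1/√106 = 109.87

We are 95% confident that μ ≤ 109.87.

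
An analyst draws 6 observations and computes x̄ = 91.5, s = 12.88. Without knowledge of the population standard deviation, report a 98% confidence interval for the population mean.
(73.81, 109.19)

t-interval (σ unknown):
df = n - 1 = 5
t* = 3.365 for 98% confidence

Margin of error = t* · s/√n = 3.365 · 12.88/√6 = 17.69

CI: (73.81, 109.19)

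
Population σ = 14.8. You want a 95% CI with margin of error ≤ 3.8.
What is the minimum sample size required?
n ≥ 59

For margin E ≤ 3.8:
n ≥ (z* · σ / E)²
n ≥ (1.960 · 14.8 / 3.8)²
n ≥ 58.27

Minimum n = 59 (rounding up)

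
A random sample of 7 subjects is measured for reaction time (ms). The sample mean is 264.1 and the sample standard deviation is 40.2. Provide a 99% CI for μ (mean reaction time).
(207.78, 320.42)

t-interval (σ unknown):
df = n - 1 = 6
t* = 3.707 for 99% confidence

Margin of error = t* · s/√n = 3.707 · 40.2/√7 = 56.32

CI: (207.78, 320.42)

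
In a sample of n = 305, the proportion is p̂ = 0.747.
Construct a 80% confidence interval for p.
(0.715, 0.779)

Proportion CI:
SE = √(p̂(1-p̂)/n) = √(0.747 · 0.253 / 305) = 0.02489

z* = 1.282
Margin = z* · SE = 1.282 · 0.02489 = 0.0319

CI: 0.747 ± 0.0319 = (0.715, 0.779)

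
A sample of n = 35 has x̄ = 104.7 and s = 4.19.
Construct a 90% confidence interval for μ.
(103.50, 105.90)

t-interval (σ unknown):
df = n - 1 = 34
t* = 1.691 for 90% confidence

Margin of error = t* · s/√n = 1.691 · 4.19/√35 = 1.20

CI: (103.50, 105.90)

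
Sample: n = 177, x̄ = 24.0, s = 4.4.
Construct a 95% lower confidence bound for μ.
μ ≥ 23.45

Lower bound (one-sided):
t* = 1.654 (one-sided for 95%)
Lower bound = x̄ - t* · s/√n = 24.0 - 1.654 · 4.4/√177 = 23.45

We are 95% confident that μ ≥ 23.45.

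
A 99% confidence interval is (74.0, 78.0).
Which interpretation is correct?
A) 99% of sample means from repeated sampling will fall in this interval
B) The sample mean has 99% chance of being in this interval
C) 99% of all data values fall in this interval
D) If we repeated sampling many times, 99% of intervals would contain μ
D

A) Wrong — coverage applies to intervals containing μ, not to future x̄ values.
B) Wrong — x̄ is observed and sits in the interval by construction.
C) Wrong — a CI is about the parameter μ, not individual data values.
D) Correct — this is the frequentist long-run coverage interpretation.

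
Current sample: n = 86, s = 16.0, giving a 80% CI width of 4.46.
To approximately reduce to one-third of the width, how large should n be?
n ≈ 774

CI width ∝ 1/√n
To reduce width by factor 3, need √n to grow by 3 → need 3² = 9 times as many samples.

Current: n = 86, width = 4.46
New: n = 774, width ≈ 1.48

Width reduced by factor of 4.46/1.48 = 3.01.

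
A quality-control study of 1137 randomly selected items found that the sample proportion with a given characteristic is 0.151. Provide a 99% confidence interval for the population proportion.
(0.124, 0.178)

Proportion CI:
SE = √(p̂(1-p̂)/n) = √(0.151 · 0.849 / 1137) = 0.01062

z* = 2.576
Margin = z* · SE = 2.576 · 0.01062 = 0.0274

CI: 0.151 ± 0.0274 = (0.124, 0.178)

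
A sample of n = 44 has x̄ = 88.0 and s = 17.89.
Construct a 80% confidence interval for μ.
(84.49, 91.51)

t-interval (σ unknown):
df = n - 1 = 43
t* = 1.302 for 80% confidence

Margin of error = t* · s/√n = 1.302 · 17.89/√44 = 3.51

CI: (84.49, 91.51)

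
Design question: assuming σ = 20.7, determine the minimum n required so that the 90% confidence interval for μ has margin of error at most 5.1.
n ≥ 45

For margin E ≤ 5.1:
n ≥ (z* · σ / E)²
n ≥ (1.645 · 20.7 / 5.1)²
n ≥ 44.58

Minimum n = 45 (rounding up)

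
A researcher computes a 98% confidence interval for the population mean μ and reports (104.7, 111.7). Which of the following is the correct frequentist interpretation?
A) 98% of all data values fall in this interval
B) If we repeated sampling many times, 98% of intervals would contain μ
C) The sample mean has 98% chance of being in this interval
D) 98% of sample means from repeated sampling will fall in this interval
B

A) Wrong — a CI is about the parameter μ, not individual data values.
B) Correct — this is the frequentist long-run coverage interpretation.
C) Wrong — x̄ is observed and sits in the interval by construction.
D) Wrong — coverage applies to intervals containing μ, not to future x̄ values.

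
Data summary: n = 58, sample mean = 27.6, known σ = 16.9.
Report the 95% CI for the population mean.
(23.25, 31.95)

z-interval (σ known):
z* = 1.960 for 95% confidence

Margin of error = z* · σ/√n = 1.960 · 16.9/√58 = 4.35

CI: (27.6 - 4.35, 27.6 + 4.35) = (23.25, 31.95)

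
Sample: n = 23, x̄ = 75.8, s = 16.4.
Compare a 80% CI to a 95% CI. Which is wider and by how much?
95% CI is wider by 5.15

df = 22
80% CI: t* = 1.321, (71.28, 80.32), width = 2 · t* · s/√n = 9.03
95% CI: t* = 2.074, (68.71, 82.89), width = 2 · t* · s/√n = 14.18

The 95% CI is wider by 14.18 - 9.03 = 5.15.
Higher confidence requires a wider interval.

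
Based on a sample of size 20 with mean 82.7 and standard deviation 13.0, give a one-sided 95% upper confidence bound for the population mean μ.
μ ≤ 87.73

Upper bound (one-sided):
t* = 1.729 (one-sided for 95%)
Upper bound = x̄ + t* · s/√n = 82.7 + 1.729 · 13.0/√20 = 87.73

We are 95% confident that μ ≤ 87.73.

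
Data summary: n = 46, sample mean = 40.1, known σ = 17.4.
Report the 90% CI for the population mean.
(35.88, 44.32)

z-interval (σ known):
z* = 1.645 for 90% confidence

Margin of error = z* · σ/√n = 1.645 · 17.4/√46 = 4.22

CI: (40.1 - 4.22, 40.1 + 4.22) = (35.88, 44.32)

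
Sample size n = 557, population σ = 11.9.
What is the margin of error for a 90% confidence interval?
Margin of error = 0.83

Margin of error = z* · σ/√n
= 1.645 · 11.9/√557
= 1.645 · 11.9/23.6008
= 0.83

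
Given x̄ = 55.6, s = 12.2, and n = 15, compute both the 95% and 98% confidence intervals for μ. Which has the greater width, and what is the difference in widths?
98% CI is wider by 3.02

df = 14
95% CI: t* = 2.145, (48.84, 62.36), width = 2 · t* · s/√n = 13.51
98% CI: t* = 2.624, (47.33, 63.87), width = 2 · t* · s/√n = 16.53

The 98% CI is wider by 16.53 - 13.51 = 3.02.
Higher confidence requires a wider interval.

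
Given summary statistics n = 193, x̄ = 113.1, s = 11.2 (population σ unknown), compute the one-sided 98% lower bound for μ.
μ ≥ 111.43

Lower bound (one-sided):
t* = 2.068 (one-sided for 98%)
Lower bound = x̄ - t* · s/√n = 113.1 - 2.068 · 11.2/√193 = 111.43

We are 98% confident that μ ≥ 111.43.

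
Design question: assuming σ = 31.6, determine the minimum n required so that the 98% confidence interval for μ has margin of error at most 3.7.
n ≥ 395

For margin E ≤ 3.7:
n ≥ (z* · σ / E)²
n ≥ (2.326 · 31.6 / 3.7)²
n ≥ 394.63

Minimum n = 395 (rounding up)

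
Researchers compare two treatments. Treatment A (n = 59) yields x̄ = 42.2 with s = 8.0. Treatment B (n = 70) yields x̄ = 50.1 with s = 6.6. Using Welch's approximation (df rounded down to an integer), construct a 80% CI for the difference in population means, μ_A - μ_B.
(-9.58, -6.22)

Difference: x̄₁ - x̄₂ = -7.90
SE = √(s₁²/n₁ + s₂²/n₂) = √(8.0²/59 + 6.6²/70) = 1.3065
df = 112.51 → 112 (Welch–Satterthwaite, rounded down)
t* = 1.289

CI: -7.90 ± 1.289 · 1.3065 = -7.90 ± 1.68 = (-9.58, -6.22)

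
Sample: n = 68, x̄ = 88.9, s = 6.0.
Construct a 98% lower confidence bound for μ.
μ ≥ 87.38

Lower bound (one-sided):
t* = 2.095 (one-sided for 98%)
Lower bound = x̄ - t* · s/√n = 88.9 - 2.095 · 6.0/√68 = 87.38

We are 98% confident that μ ≥ 87.38.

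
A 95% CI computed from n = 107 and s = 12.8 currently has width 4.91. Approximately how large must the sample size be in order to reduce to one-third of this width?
n ≈ 963

CI width ∝ 1/√n
To reduce width by factor 3, need √n to grow by 3 → need 3² = 9 times as many samples.

Current: n = 107, width = 4.91
New: n = 963, width ≈ 1.62

Width reduced by factor of 4.91/1.62 = 3.03.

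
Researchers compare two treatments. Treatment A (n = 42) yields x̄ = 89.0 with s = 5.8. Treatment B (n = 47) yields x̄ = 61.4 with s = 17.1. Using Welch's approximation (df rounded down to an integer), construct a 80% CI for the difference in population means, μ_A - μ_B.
(24.16, 31.04)

Difference: x̄₁ - x̄₂ = 27.60
SE = √(s₁²/n₁ + s₂²/n₂) = √(5.8²/42 + 17.1²/47) = 2.6500
df = 57.54 → 57 (Welch–Satterthwaite, rounded down)
t* = 1.297

CI: 27.60 ± 1.297 · 2.6500 = 27.60 ± 3.44 = (24.16, 31.04)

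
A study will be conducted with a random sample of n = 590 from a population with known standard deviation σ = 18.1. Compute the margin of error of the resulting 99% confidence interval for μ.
Margin of error = 1.92

Margin of error = z* · σ/√n
= 2.576 · 18.1/√590
= 2.576 · 18.1/24.2899
= 1.92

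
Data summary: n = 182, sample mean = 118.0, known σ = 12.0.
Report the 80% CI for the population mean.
(116.86, 119.14)

z-interval (σ known):
z* = 1.282 for 80% confidence

Margin of error = z* · σ/√n = 1.282 · 12.0/√182 = 1.14

CI: (118.0 - 1.14, 118.0 + 1.14) = (116.86, 119.14)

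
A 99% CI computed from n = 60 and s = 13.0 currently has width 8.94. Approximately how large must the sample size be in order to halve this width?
n ≈ 240

CI width ∝ 1/√n
To reduce width by factor 2, need √n to grow by 2 → need 2² = 4 times as many samples.

Current: n = 60, width = 8.94
New: n = 240, width ≈ 4.36

Width reduced by factor of 8.94/4.36 = 2.05.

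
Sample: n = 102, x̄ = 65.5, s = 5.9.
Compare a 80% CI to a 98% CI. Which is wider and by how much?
98% CI is wider by 1.25

df = 101
80% CI: t* = 1.290, (64.75, 66.25), width = 2 · t* · s/√n = 1.51
98% CI: t* = 2.364, (64.12, 66.88), width = 2 · t* · s/√n = 2.76

The 98% CI is wider by 2.76 - 1.51 = 1.25.
Higher confidence requires a wider interval.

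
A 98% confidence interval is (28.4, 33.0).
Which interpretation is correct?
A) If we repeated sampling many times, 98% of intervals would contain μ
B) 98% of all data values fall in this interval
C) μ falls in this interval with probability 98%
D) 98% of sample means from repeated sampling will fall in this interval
A

A) Correct — this is the frequentist long-run coverage interpretation.
B) Wrong — a CI is about the parameter μ, not individual data values.
C) Wrong — μ is fixed; the randomness lives in the interval, not in μ.
D) Wrong — coverage applies to intervals containing μ, not to future x̄ values.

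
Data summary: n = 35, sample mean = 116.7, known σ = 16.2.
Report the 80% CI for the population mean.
(113.19, 120.21)

z-interval (σ known):
z* = 1.282 for 80% confidence

Margin of error = z* · σ/√n = 1.282 · 16.2/√35 = 3.51

CI: (116.7 - 3.51, 116.7 + 3.51) = (113.19, 120.21)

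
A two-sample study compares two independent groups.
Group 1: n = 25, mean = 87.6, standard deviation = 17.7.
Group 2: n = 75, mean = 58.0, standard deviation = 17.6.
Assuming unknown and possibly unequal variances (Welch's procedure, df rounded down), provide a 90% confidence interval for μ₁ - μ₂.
(22.73, 36.47)

Difference: x̄₁ - x̄₂ = 29.60
SE = √(s₁²/n₁ + s₂²/n₂) = √(17.7²/25 + 17.6²/75) = 4.0819
df = 40.98 → 40 (Welch–Satterthwaite, rounded down)
t* = 1.684

CI: 29.60 ± 1.684 · 4.0819 = 29.60 ± 6.87 = (22.73, 36.47)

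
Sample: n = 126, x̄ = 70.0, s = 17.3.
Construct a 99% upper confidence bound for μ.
μ ≤ 73.63

Upper bound (one-sided):
t* = 2.357 (one-sided for 99%)
Upper bound = x̄ + t* · s/√n = 70.0 + 2.357 · 17.3/√126 = 73.63

We are 99% confident that μ ≤ 73.63.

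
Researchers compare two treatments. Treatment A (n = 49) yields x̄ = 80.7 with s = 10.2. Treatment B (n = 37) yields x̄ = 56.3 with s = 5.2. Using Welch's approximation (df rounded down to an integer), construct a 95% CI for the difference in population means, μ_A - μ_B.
(21.03, 27.77)

Difference: x̄₁ - x̄₂ = 24.40
SE = √(s₁²/n₁ + s₂²/n₂) = √(10.2²/49 + 5.2²/37) = 1.6894
df = 74.90 → 74 (Welch–Satterthwaite, rounded down)
t* = 1.993

CI: 24.40 ± 1.993 · 1.6894 = 24.40 ± 3.37 = (21.03, 27.77)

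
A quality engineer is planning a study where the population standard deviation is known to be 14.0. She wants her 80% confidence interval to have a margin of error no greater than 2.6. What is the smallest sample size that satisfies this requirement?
n ≥ 48

For margin E ≤ 2.6:
n ≥ (z* · σ / E)²
n ≥ (1.282 · 14.0 / 2.6)²
n ≥ 47.65

Minimum n = 48 (rounding up)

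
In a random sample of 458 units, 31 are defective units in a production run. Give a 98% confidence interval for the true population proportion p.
(0.040, 0.095)

Proportion CI:
p̂ = 31/458 = 0.06769
SE = √(p̂(1-p̂)/n) = √(0.06769 · 0.93231 / 458) = 0.01174

z* = 2.326
Margin = z* · SE = 2.326 · 0.01174 = 0.0273

CI: 0.06769 ± 0.0273 = (0.040, 0.095)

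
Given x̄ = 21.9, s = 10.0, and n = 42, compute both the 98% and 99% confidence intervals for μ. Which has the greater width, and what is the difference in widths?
99% CI is wider by 0.87

df = 41
98% CI: t* = 2.421, (18.16, 25.64), width = 2 · t* · s/√n = 7.47
99% CI: t* = 2.701, (17.73, 26.07), width = 2 · t* · s/√n = 8.34

The 99% CI is wider by 8.34 - 7.47 = 0.87.
Higher confidence requires a wider interval.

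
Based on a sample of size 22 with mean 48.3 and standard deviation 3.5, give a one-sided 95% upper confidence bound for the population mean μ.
μ ≤ 49.58

Upper bound (one-sided):
t* = 1.721 (one-sided for 95%)
Upper bound = x̄ + t* · s/√n = 48.3 + 1.721 · 3.5/√22 = 49.58

We are 95% confident that μ ≤ 49.58.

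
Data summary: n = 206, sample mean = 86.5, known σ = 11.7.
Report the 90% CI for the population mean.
(85.16, 87.84)

z-interval (σ known):
z* = 1.645 for 90% confidence

Margin of error = z* · σ/√n = 1.645 · 11.7/√206 = 1.34

CI: (86.5 - 1.34, 86.5 + 1.34) = (85.16, 87.84)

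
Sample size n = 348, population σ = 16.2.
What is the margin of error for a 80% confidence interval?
Margin of error = 1.11

Margin of error = z* · σ/√n
= 1.282 · 16.2/√348
= 1.282 · 16.2/18.6548
= 1.11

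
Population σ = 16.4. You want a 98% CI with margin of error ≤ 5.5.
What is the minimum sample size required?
n ≥ 49

For margin E ≤ 5.5:
n ≥ (z* · σ / E)²
n ≥ (2.326 · 16.4 / 5.5)²
n ≥ 48.10

Minimum n = 49 (rounding up)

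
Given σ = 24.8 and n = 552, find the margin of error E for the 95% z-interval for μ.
Margin of error = 2.07

Margin of error = z* · σ/√n
= 1.960 · 24.8/√552
= 1.960 · 24.8/23.4947
= 2.07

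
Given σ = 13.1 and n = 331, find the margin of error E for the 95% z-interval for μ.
Margin of error = 1.41

Margin of error = z* · σ/√n
= 1.960 · 13.1/√331
= 1.960 · 13.1/18.1934
= 1.41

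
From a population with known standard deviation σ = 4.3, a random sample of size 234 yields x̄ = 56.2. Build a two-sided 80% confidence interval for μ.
(55.84, 56.56)

z-interval (σ known):
z* = 1.282 for 80% confidence

Margin of error = z* · σ/√n = 1.282 · 4.3/√234 = 0.36

CI: (56.2 - 0.36, 56.2 + 0.36) = (55.84, 56.56)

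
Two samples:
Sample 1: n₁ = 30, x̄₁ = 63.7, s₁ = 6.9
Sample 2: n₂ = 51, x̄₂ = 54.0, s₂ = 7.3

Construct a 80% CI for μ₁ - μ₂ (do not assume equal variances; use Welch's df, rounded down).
(7.60, 11.80)

Difference: x̄₁ - x̄₂ = 9.70
SE = √(s₁²/n₁ + s₂²/n₂) = √(6.9²/30 + 7.3²/51) = 1.6223
df = 63.73 → 63 (Welch–Satterthwaite, rounded down)
t* = 1.295

CI: 9.70 ± 1.295 · 1.6223 = 9.70 ± 2.10 = (7.60, 11.80)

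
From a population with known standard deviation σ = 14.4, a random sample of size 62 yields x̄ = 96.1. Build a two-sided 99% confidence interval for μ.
(91.39, 100.81)

z-interval (σ known):
z* = 2.576 for 99% confidence

Margin of error = z* · σ/√n = 2.576 · 14.4/√62 = 4.71

CI: (96.1 - 4.71, 96.1 + 4.71) = (91.39, 100.81)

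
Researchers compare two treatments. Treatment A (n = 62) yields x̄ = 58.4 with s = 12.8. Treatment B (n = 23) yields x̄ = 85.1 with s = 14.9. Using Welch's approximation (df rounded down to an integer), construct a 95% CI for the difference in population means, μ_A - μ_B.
(-33.83, -19.57)

Difference: x̄₁ - x̄₂ = -26.70
SE = √(s₁²/n₁ + s₂²/n₂) = √(12.8²/62 + 14.9²/23) = 3.5064
df = 34.76 → 34 (Welch–Satterthwaite, rounded down)
t* = 2.032

CI: -26.70 ± 2.032 · 3.5064 = -26.70 ± 7.13 = (-33.83, -19.57)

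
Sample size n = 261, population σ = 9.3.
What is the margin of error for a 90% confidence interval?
Margin of error = 0.95

Margin of error = z* · σ/√n
= 1.645 · 9.3/√261
= 1.645 · 9.3/16.1555
= 0.95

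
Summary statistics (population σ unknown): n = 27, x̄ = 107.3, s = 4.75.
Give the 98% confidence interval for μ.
(105.03, 109.57)

t-interval (σ unknown):
df = n - 1 = 26
t* = 2.479 for 98% confidence

Margin of error = t* · s/√n = 2.479 · 4.75/√27 = 2.27

CI: (105.03, 109.57)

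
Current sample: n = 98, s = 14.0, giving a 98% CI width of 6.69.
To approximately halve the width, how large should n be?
n ≈ 392

CI width ∝ 1/√n
To reduce width by factor 2, need √n to grow by 2 → need 2² = 4 times as many samples.

Current: n = 98, width = 6.69
New: n = 392, width ≈ 3.30

Width reduced by factor of 6.69/3.30 = 2.03.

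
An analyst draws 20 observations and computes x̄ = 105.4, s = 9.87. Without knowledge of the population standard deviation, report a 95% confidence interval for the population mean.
(100.78, 110.02)

t-interval (σ unknown):
df = n - 1 = 19
t* = 2.093 for 95% confidence

Margin of error = t* · s/√n = 2.093 · 9.87/√20 = 4.62

CI: (100.78, 110.02)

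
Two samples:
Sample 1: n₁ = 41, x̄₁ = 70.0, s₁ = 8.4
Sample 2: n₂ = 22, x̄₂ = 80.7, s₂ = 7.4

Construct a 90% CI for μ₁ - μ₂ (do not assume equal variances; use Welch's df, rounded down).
(-14.14, -7.26)

Difference: x̄₁ - x̄₂ = -10.70
SE = √(s₁²/n₁ + s₂²/n₂) = √(8.4²/41 + 7.4²/22) = 2.0518
df = 48.03 → 48 (Welch–Satterthwaite, rounded down)
t* = 1.677

CI: -10.70 ± 1.677 · 2.0518 = -10.70 ± 3.44 = (-14.14, -7.26)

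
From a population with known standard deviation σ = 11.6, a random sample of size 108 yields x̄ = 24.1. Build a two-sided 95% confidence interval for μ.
(21.91, 26.29)

z-interval (σ known):
z* = 1.960 for 95% confidence

Margin of error = z* · σ/√n = 1.960 · 11.6/√108 = 2.19

CI: (24.1 - 2.19, 24.1 + 2.19) = (21.91, 26.29)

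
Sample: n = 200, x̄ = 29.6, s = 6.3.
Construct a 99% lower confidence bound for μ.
μ ≥ 28.56

Lower bound (one-sided):
t* = 2.345 (one-sided for 99%)
Lower bound = x̄ - t* · s/√n = 29.6 - 2.345 · 6.3/√200 = 28.56

We are 99% confident that μ ≥ 28.56.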